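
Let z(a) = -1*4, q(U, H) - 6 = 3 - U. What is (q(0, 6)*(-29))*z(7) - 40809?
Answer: -39765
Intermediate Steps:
q(U, H) = 9 - U (q(U, H) = 6 + (3 - U) = 9 - U)
z(a) = -4
(q(0, 6)*(-29))*z(7) - 40809 = ((9 - 1*0)*(-29))*(-4) - 40809 = ((9 + 0)*(-29))*(-4) - 40809 = (9*(-29))*(-4) - 40809 = -261*(-4) - 40809 = 1044 - 40809 = -39765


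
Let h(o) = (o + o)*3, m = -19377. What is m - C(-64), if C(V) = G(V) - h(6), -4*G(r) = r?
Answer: -19357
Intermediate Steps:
h(o) = 6*o (h(o) = (2*o)*3 = 6*o)
G(r) = -r/4
C(V) = -36 - V/4 (C(V) = -V/4 - 6*6 = -V/4 - 1*36 = -V/4 - 36 = -36 - V/4)
m - C(-64) = -19377 - (-36 - ¼*(-64)) = -19377 - (-36 + 16) = -19377 - 1*(-20) = -19377 + 20 = -19357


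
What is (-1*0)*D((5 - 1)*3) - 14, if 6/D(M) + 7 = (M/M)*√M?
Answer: -14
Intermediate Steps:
D(M) = 6/(-7 + √M) (D(M) = 6/(-7 + (M/M)*√M) = 6/(-7 + 1*√M) = 6/(-7 + √M))
(-1*0)*D((5 - 1)*3) - 14 = (-1*0)*(6*((5 - 1)*3)/(((5 - 1)*3)^(3/2) - 7*(5 - 1)*3)) - 14 = 0*(6*(4*3)/((4*3)^(3/2) - 28*3)) - 14 = 0*(6*12/(12^(3/2) - 7*12)) - 14 = 0*(6*12/(24*√3 - 84)) - 14 = 0*(6*12/(-84 + 24*√3)) - 14 = 0*(72/(-84 + 24*√3)) - 14 = 0 - 14 = -14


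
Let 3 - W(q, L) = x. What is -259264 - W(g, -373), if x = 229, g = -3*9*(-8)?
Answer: -259038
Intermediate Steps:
g = 216 (g = -27*(-8) = 216)
W(q, L) = -226 (W(q, L) = 3 - 1*229 = 3 - 229 = -226)
-259264 - W(g, -373) = -259264 - 1*(-226) = -259264 + 226 = -259038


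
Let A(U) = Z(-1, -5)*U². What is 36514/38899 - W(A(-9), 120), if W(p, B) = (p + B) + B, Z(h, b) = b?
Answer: 6454849/38899 ≈ 165.94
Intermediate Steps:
A(U) = -5*U²
W(p, B) = p + 2*B (W(p, B) = (B + p) + B = p + 2*B)
36514/38899 - W(A(-9), 120) = 36514/38899 - (-5*(-9)² + 2*120) = 36514*(1/38899) - (-5*81 + 240) = 36514/38899 - (-405 + 240) = 36514/38899 - 1*(-165) = 36514/38899 + 165 = 6454849/38899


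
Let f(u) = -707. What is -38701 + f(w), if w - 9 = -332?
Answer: -39408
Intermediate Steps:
w = -323 (w = 9 - 332 = -323)
-38701 + f(w) = -38701 - 707 = -39408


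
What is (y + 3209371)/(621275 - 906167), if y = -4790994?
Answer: 1581623/284892 ≈ 5.5517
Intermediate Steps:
(y + 3209371)/(621275 - 906167) = (-4790994 + 3209371)/(621275 - 906167) = -1581623/(-284892) = -1581623*(-1/284892) = 1581623/284892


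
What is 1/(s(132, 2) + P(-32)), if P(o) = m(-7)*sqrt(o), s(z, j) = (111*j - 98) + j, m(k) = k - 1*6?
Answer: 63/10642 + 13*I*sqrt(2)/5321 ≈ 0.0059199 + 0.0034551*I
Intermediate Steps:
m(k) = -6 + k (m(k) = k - 6 = -6 + k)
s(z, j) = -98 + 112*j (s(z, j) = (-98 + 111*j) + j = -98 + 112*j)
P(o) = -13*sqrt(o) (P(o) = (-6 - 7)*sqrt(o) = -13*sqrt(o))
1/(s(132, 2) + P(-32)) = 1/((-98 + 112*2) - 52*I*sqrt(2)) = 1/((-98 + 224) - 52*I*sqrt(2)) = 1/(126 - 52*I*sqrt(2))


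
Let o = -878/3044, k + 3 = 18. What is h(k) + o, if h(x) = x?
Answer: 22391/1522 ≈ 14.712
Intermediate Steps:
k = 15 (k = -3 + 18 = 15)
o = -439/1522 (o = -878*1/3044 = -439/1522 ≈ -0.28844)
h(k) + o = 15 - 439/1522 = 22391/1522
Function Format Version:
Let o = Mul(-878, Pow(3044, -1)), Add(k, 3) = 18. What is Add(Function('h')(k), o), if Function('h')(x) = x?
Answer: Rational(22391, 1522) ≈ 14.712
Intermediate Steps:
k = 15 (k = Add(-3, 18) = 15)
o = Rational(-439, 1522) (o = Mul(-878, Rational(1, 3044)) = Rational(-439, 1522) ≈ -0.28844)
Add(Function('h')(k), o) = Add(15, Rational(-439, 1522)) = Rational(22391, 1522)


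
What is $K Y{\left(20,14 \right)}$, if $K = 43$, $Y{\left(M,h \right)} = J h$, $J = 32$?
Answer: $19264$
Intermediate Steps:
$Y{\left(M,h \right)} = 32 h$
$K Y{\left(20,14 \right)} = 43 \cdot 32 \cdot 14 = 43 \cdot 448 = 19264$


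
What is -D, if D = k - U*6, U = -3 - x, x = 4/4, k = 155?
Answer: -179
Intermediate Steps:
x = 1 (x = (¼)*4 = 1)
U = -4 (U = -3 - 1*1 = -3 - 1 = -4)
D = 179 (D = 155 - (-4)*6 = 155 - 1*(-24) = 155 + 24 = 179)
-D = -1*179 = -179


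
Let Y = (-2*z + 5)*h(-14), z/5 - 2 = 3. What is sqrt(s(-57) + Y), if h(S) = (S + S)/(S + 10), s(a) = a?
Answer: 2*I*sqrt(93) ≈ 19.287*I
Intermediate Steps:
z = 25 (z = 10 + 5*3 = 10 + 15 = 25)
h(S) = 2*S/(10 + S) (h(S) = (2*S)/(10 + S) = 2*S/(10 + S))
Y = -315 (Y = (-2*25 + 5)*(2*(-14)/(10 - 14)) = (-50 + 5)*(2*(-14)/(-4)) = -90*(-14)*(-1)/4 = -45*7 = -315)
sqrt(s(-57) + Y) = sqrt(-57 - 315) = sqrt(-372) = 2*I*sqrt(93)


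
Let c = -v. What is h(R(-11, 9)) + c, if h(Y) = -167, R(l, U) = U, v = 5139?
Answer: -5306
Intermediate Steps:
c = -5139 (c = -1*5139 = -5139)
h(R(-11, 9)) + c = -167 - 5139 = -5306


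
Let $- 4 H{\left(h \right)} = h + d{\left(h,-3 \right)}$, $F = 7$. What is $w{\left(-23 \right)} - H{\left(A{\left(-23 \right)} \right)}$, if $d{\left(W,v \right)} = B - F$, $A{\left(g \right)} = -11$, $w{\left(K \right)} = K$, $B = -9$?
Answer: $- \frac{119}{4} \approx -29.75$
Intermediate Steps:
$d{\left(W,v \right)} = -16$ ($d{\left(W,v \right)} = -9 - 7 = -16$)
$H{\left(h \right)} = 4 - \frac{h}{4}$ ($H{\left(h \right)} = - \frac{h - 16}{4} = - \frac{-16 + h}{4} = 4 - \frac{h}{4}$)
$w{\left(-23 \right)} - H{\left(A{\left(-23 \right)} \right)} = -23 - \left(4 - - \frac{11}{4}\right) = -23 - \left(4 + \frac{11}{4}\right) = -23 - \frac{27}{4} = - \frac{119}{4}$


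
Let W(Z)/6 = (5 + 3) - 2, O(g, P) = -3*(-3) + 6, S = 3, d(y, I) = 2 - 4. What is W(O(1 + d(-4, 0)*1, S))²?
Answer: 1296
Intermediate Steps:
d(y, I) = -2
O(g, P) = 15 (O(g, P) = 9 + 6 = 15)
W(Z) = 36 (W(Z) = 6*((5 + 3) - 2) = 6*(8 - 2) = 6*6 = 36)
W(O(1 + d(-4, 0)*1, S))² = 36² = 1296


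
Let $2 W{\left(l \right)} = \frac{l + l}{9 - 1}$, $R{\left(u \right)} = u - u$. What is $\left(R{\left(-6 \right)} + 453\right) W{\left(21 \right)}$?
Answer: $\frac{9513}{8} \approx 1189.1$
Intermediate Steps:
$R{\left(u \right)} = 0$
$W{\left(l \right)} = \frac{l}{8}$ ($W{\left(l \right)} = \frac{\left(l + l\right) \frac{1}{9 - 1}}{2} = \frac{2 l \frac{1}{8}}{2} = \frac{\frac{1}{4} l}{2} = \frac{l}{8}$)
$\left(R{\left(-6 \right)} + 453\right) W{\left(21 \right)} = \left(0 + 453\right) \frac{1}{8} \cdot 21 = 453 \cdot \frac{21}{8} = \frac{9513}{8}$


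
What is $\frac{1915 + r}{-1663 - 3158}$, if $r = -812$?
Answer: $- \frac{1103}{4821} \approx -0.22879$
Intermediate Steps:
$\frac{1915 + r}{-1663 - 3158} = \frac{1915 - 812}{-1663 - 3158} = \frac{1103}{-4821} = 1103 \left(- \frac{1}{4821}\right) = - \frac{1103}{4821}$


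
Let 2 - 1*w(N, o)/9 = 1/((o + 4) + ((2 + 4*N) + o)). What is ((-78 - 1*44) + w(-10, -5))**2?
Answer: 20857489/1936 ≈ 10774.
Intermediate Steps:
w(N, o) = 18 - 9/(6 + 2*o + 4*N) (w(N, o) = 18 - 9/((o + 4) + ((2 + 4*N) + o)) = 18 - 9/((4 + o) + (2 + o + 4*N)) = 18 - 9/(6 + 2*o + 4*N))
((-78 - 1*44) + w(-10, -5))**2 = ((-78 - 1*44) + 9*(11 + 4*(-5) + 8*(-10))/(2*(3 - 5 + 2*(-10))))**2 = ((-78 - 44) + 9*(11 - 20 - 80)/(2*(3 - 5 - 20)))**2 = (-122 + (9/2)*(-89)/(-22))**2 = (-122 + (9/2)*(-1/22)*(-89))**2 = (-122 + 801/44)**2 = (-4567/44)**2 = 20857489/1936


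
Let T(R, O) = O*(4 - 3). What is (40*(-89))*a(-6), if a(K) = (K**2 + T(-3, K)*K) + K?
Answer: -234960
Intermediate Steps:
T(R, O) = O (T(R, O) = O*1 = O)
a(K) = K + 2*K**2 (a(K) = (K**2 + K*K) + K = (K**2 + K**2) + K = 2*K**2 + K = K + 2*K**2)
(40*(-89))*a(-6) = (40*(-89))*(-6*(1 + 2*(-6))) = -(-21360)*(1 - 12) = -(-21360)*(-11) = -3560*66 = -234960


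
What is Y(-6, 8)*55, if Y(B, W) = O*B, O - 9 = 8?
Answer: -5610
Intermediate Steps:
O = 17 (O = 9 + 8 = 17)
Y(B, W) = 17*B
Y(-6, 8)*55 = (17*(-6))*55 = -102*55 = -5610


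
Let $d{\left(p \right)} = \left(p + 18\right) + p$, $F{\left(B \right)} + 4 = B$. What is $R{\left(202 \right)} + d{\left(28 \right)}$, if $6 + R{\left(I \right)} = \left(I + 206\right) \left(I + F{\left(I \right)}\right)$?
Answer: $163268$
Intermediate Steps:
$F{\left(B \right)} = -4 + B$
$d{\left(p \right)} = 18 + 2 p$ ($d{\left(p \right)} = \left(18 + p\right) + p = 18 + 2 p$)
$R{\left(I \right)} = -6 + \left(-4 + 2 I\right) \left(206 + I\right)$ ($R{\left(I \right)} = -6 + \left(I + 206\right) \left(I + \left(-4 + I\right)\right) = -6 + \left(206 + I\right) \left(-4 + 2 I\right) = -6 + \left(-4 + 2 I\right) \left(206 + I\right)$)
$R{\left(202 \right)} + d{\left(28 \right)} = \left(-830 + 2 \cdot 202^{2} + 408 \cdot 202\right) + \left(18 + 2 \cdot 28\right) = \left(-830 + 2 \cdot 40804 + 82416\right) + \left(18 + 56\right) = \left(-830 + 81608 + 82416\right) + 74 = 163194 + 74 = 163268$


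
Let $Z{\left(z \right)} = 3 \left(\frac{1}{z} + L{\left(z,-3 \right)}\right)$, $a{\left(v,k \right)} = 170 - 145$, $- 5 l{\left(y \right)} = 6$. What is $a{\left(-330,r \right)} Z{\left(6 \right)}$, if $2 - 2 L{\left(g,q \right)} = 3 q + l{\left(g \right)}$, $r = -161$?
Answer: $470$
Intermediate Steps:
$l{\left(y \right)} = - \frac{6}{5}$ ($l{\left(y \right)} = \left(- \frac{1}{5}\right) 6 = - \frac{6}{5}$)
$L{\left(g,q \right)} = \frac{8}{5} - \frac{3 q}{2}$ ($L{\left(g,q \right)} = 1 - \frac{3 q - \frac{6}{5}}{2} = 1 - \frac{- \frac{6}{5} + 3 q}{2} = 1 - \left(- \frac{3}{5} + \frac{3 q}{2}\right) = \frac{8}{5} - \frac{3 q}{2}$)
$a{\left(v,k \right)} = 25$
$Z{\left(z \right)} = \frac{183}{10} + \frac{3}{z}$ ($Z{\left(z \right)} = 3 \left(\frac{1}{z} + \left(\frac{8}{5} - - \frac{9}{2}\right)\right) = 3 \left(\frac{1}{z} + \left(\frac{8}{5} + \frac{9}{2}\right)\right) = 3 \left(\frac{1}{z} + \frac{61}{10}\right) = 3 \left(\frac{61}{10} + \frac{1}{z}\right) = \frac{183}{10} + \frac{3}{z}$)
$a{\left(-330,r \right)} Z{\left(6 \right)} = 25 \left(\frac{183}{10} + \frac{3}{6}\right) = 25 \left(\frac{183}{10} + 3 \cdot \frac{1}{6}\right) = 25 \left(\frac{183}{10} + \frac{1}{2}\right) = 25 \cdot \frac{94}{5} = 470$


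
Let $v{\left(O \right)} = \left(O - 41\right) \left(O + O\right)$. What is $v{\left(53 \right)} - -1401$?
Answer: $2673$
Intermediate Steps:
$v{\left(O \right)} = 2 O \left(-41 + O\right)$ ($v{\left(O \right)} = \left(-41 + O\right) 2 O = 2 O \left(-41 + O\right)$)
$v{\left(53 \right)} - -1401 = 2 \cdot 53 \left(-41 + 53\right) - -1401 = 2 \cdot 53 \cdot 12 + 1401 = 1272 + 1401 = 2673$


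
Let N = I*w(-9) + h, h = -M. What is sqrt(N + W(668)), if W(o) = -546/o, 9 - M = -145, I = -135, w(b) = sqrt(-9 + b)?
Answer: sqrt(-17270806 - 45180180*I*sqrt(2))/334 ≈ 14.807 - 19.341*I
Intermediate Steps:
M = 154 (M = 9 - 1*(-145) = 9 + 145 = 154)
h = -154 (h = -1*154 = -154)
N = -154 - 405*I*sqrt(2) (N = -135*sqrt(-9 - 9) - 154 = -405*I*sqrt(2) - 154 = -154 - 405*I*sqrt(2) ≈ -154.0 - 572.76*I)
sqrt(N + W(668)) = sqrt((-154 - 405*I*sqrt(2)) - 546/668) = sqrt((-154 - 405*I*sqrt(2)) - 546*1/668) = sqrt((-154 - 405*I*sqrt(2)) - 273/334) = sqrt(-51709/334 - 405*I*sqrt(2))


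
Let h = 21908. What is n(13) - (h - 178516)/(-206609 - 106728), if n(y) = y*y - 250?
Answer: -25536905/313337 ≈ -81.500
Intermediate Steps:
n(y) = -250 + y² (n(y) = y² - 250 = -250 + y²)
n(13) - (h - 178516)/(-206609 - 106728) = (-250 + 13²) - (21908 - 178516)/(-206609 - 106728) = (-250 + 169) - (-156608)/(-313337) = -81 - (-156608)*(-1)/313337 = -81 - 1*156608/313337 = -81 - 156608/313337 = -25536905/313337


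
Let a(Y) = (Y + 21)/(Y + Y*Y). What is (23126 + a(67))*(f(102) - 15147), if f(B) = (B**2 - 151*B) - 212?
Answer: -536214291352/1139 ≈ -4.7078e+8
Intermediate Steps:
a(Y) = (21 + Y)/(Y + Y**2)
f(B) = -212 + B**2 - 151*B
(23126 + a(67))*(f(102) - 15147) = (23126 + (21 + 67)/(67*(1 + 67)))*((-212 + 102**2 - 151*102) - 15147) = (23126 + (1/67)*88/68)*((-212 + 10404 - 15402) - 15147) = (23126 + (1/67)*(1/68)*88)*(-5210 - 15147) = (23126 + 22/1139)*(-20357) = (26340536/1139)*(-20357) = -536214291352/1139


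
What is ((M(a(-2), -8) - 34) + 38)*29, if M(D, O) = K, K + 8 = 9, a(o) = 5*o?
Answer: 145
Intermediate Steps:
K = 1 (K = -8 + 9 = 1)
M(D, O) = 1
((M(a(-2), -8) - 34) + 38)*29 = ((1 - 34) + 38)*29 = (-33 + 38)*29 = 5*29 = 145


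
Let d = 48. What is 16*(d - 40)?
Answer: 128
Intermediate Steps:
16*(d - 40) = 16*(48 - 40) = 16*8 = 128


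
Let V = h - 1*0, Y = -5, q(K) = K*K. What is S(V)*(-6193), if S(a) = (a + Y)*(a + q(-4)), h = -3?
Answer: 644072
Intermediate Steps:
q(K) = K**2
V = -3 (V = -3 - 1*0 = -3 + 0 = -3)
S(a) = (-5 + a)*(16 + a) (S(a) = (a - 5)*(a + (-4)**2) = (-5 + a)*(a + 16) = (-5 + a)*(16 + a))
S(V)*(-6193) = (-80 + (-3)**2 + 11*(-3))*(-6193) = (-80 + 9 - 33)*(-6193) = -104*(-6193) = 644072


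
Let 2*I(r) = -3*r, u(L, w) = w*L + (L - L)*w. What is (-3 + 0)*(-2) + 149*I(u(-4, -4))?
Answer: -3570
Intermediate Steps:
u(L, w) = L*w (u(L, w) = L*w + 0*w = L*w + 0 = L*w)
I(r) = -3*r/2 (I(r) = (-3*r)/2 = -3*r/2)
(-3 + 0)*(-2) + 149*I(u(-4, -4)) = (-3 + 0)*(-2) + 149*(-(-6)*(-4)) = -3*(-2) + 149*(-3/2*16) = 6 + 149*(-24) = 6 - 3576 = -3570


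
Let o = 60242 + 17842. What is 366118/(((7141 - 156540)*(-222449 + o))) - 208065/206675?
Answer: -35899739774189/35660509102309 ≈ -1.0067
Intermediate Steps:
o = 78084
366118/(((7141 - 156540)*(-222449 + o))) - 208065/206675 = 366118/(((7141 - 156540)*(-222449 + 78084))) - 208065/206675 = 366118/((-149399*(-144365))) - 208065*1/206675 = 366118/21567986635 - 41613/41335 = -35899739774189/35660509102309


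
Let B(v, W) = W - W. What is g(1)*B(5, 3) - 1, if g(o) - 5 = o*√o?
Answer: -1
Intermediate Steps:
g(o) = 5 + o^(3/2) (g(o) = 5 + o*√o = 5 + o^(3/2))
B(v, W) = 0
g(1)*B(5, 3) - 1 = (5 + 1^(3/2))*0 - 1 = (5 + 1)*0 - 1 = 6*0 - 1 = 0 - 1 = -1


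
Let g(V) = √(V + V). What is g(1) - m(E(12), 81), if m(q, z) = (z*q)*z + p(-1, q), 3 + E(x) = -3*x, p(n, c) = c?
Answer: 255918 + √2 ≈ 2.5592e+5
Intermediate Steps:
E(x) = -3 - 3*x
m(q, z) = q + q*z² (m(q, z) = (z*q)*z + q = (q*z)*z + q = q*z² + q = q + q*z²)
g(V) = √2*√V (g(V) = √(2*V) = √2*√V)
g(1) - m(E(12), 81) = √2*√1 - (-3 - 3*12)*(1 + 81²) = √2*1 - (-3 - 36)*(1 + 6561) = √2 - (-39)*6562 = √2 - 1*(-255918) = √2 + 255918 = 255918 + √2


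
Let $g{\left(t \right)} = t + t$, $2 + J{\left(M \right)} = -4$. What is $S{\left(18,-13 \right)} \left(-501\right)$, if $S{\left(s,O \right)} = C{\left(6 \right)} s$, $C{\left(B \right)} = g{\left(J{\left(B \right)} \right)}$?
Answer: $108216$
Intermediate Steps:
$J{\left(M \right)} = -6$ ($J{\left(M \right)} = -2 - 4 = -6$)
$g{\left(t \right)} = 2 t$
$C{\left(B \right)} = -12$ ($C{\left(B \right)} = 2 \left(-6\right) = -12$)
$S{\left(s,O \right)} = - 12 s$
$S{\left(18,-13 \right)} \left(-501\right) = \left(-12\right) 18 \left(-501\right) = \left(-216\right) \left(-501\right) = 108216$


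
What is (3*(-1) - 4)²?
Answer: 49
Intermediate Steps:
(3*(-1) - 4)² = (-3 - 4)² = (-7)² = 49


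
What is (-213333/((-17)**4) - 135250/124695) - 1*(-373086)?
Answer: 2688942990073/7207371 ≈ 3.7308e+5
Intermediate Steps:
(-213333/((-17)**4) - 135250/124695) - 1*(-373086) = (-213333/83521 - 135250*1/124695) + 373086 = (-213333*1/83521 - 27050/24939) + 373086 = (-12549/4913 - 27050/24939) + 373086 = -26226833/7207371 + 373086 = 2688942990073/7207371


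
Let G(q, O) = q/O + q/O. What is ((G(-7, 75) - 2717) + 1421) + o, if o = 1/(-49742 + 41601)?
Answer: -791419249/610575 ≈ -1296.2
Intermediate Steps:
o = -1/8141 (o = 1/(-8141) = -1/8141 ≈ -0.00012283)
G(q, O) = 2*q/O
((G(-7, 75) - 2717) + 1421) + o = ((2*(-7)/75 - 2717) + 1421) - 1/8141 = ((2*(-7)*(1/75) - 2717) + 1421) - 1/8141 = ((-14/75 - 2717) + 1421) - 1/8141 = (-203789/75 + 1421) - 1/8141 = -97214/75 - 1/8141 = -791419249/610575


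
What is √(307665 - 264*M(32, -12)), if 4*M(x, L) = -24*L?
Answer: 3*√32073 ≈ 537.27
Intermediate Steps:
M(x, L) = -6*L (M(x, L) = (-24*L)/4 = -6*L)
√(307665 - 264*M(32, -12)) = √(307665 - (-1584)*(-12)) = √(307665 - 264*72) = √(307665 - 19008) = √288657 = 3*√32073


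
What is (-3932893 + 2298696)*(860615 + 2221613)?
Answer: -5036967750916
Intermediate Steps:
(-3932893 + 2298696)*(860615 + 2221613) = -1634197*3082228 = -5036967750916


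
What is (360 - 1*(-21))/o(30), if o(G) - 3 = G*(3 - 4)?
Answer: -127/9 ≈ -14.111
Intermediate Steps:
o(G) = 3 - G (o(G) = 3 + G*(3 - 4) = 3 + G*(-1) = 3 - G)
(360 - 1*(-21))/o(30) = (360 - 1*(-21))/(3 - 1*30) = (360 + 21)/(3 - 30) = 381/(-27) = 381*(-1/27) = -127/9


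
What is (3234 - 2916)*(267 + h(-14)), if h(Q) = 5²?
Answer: 92856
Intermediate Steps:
h(Q) = 25
(3234 - 2916)*(267 + h(-14)) = (3234 - 2916)*(267 + 25) = 318*292 = 92856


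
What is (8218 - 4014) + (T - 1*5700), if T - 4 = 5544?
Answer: 4052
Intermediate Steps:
T = 5548 (T = 4 + 5544 = 5548)
(8218 - 4014) + (T - 1*5700) = (8218 - 4014) + (5548 - 1*5700) = 4204 + (5548 - 5700) = 4204 - 152 = 4052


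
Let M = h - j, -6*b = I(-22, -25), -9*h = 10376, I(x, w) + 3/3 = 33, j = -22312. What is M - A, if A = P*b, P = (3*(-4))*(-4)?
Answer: 192736/9 ≈ 21415.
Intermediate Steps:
I(x, w) = 32 (I(x, w) = -1 + 33 = 32)
P = 48 (P = -12*(-4) = 48)
h = -10376/9 (h = -1/9*10376 = -10376/9 ≈ -1152.9)
b = -16/3 (b = -1/6*32 = -16/3 ≈ -5.3333)
M = 190432/9 (M = -10376/9 - 1*(-22312) = -10376/9 + 22312 = 190432/9 ≈ 21159.)
A = -256 (A = 48*(-16/3) = -256)
M - A = 190432/9 - 1*(-256) = 190432/9 + 256 = 192736/9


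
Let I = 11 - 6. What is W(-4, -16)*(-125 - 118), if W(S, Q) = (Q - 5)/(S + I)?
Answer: 5103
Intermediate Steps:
I = 5
W(S, Q) = (-5 + Q)/(5 + S) (W(S, Q) = (Q - 5)/(S + 5) = (-5 + Q)/(5 + S))
W(-4, -16)*(-125 - 118) = ((-5 - 16)/(5 - 4))*(-125 - 118) = (-21/1)*(-243) = (1*(-21))*(-243) = -21*(-243) = 5103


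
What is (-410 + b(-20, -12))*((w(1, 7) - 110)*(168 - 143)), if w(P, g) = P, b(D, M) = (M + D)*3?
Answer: 1378850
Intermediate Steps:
b(D, M) = 3*D + 3*M (b(D, M) = (D + M)*3 = 3*D + 3*M)
(-410 + b(-20, -12))*((w(1, 7) - 110)*(168 - 143)) = (-410 + (3*(-20) + 3*(-12)))*((1 - 110)*(168 - 143)) = (-410 + (-60 - 36))*(-109*25) = (-410 - 96)*(-2725) = -506*(-2725) = 1378850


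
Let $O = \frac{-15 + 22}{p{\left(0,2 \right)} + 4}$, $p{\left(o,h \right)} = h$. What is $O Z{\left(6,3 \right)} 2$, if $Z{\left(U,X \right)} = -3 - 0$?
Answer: $-7$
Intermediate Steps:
$Z{\left(U,X \right)} = -3$ ($Z{\left(U,X \right)} = -3 + 0 = -3$)
$O = \frac{7}{6}$ ($O = \frac{-15 + 22}{2 + 4} = \frac{7}{6} \approx 1.1667$)
$O Z{\left(6,3 \right)} 2 = \frac{7}{6} \left(-3\right) 2 = \left(- \frac{7}{2}\right) 2 = -7$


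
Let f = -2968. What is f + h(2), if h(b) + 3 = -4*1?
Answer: -2975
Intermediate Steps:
h(b) = -7 (h(b) = -3 - 4*1 = -3 - 4 = -7)
f + h(2) = -2968 - 7 = -2975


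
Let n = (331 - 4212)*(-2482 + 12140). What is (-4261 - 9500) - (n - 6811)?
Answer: 37475748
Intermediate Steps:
n = -37482698 (n = -3881*9658 = -37482698)
(-4261 - 9500) - (n - 6811) = (-4261 - 9500) - (-37482698 - 6811) = -13761 - 1*(-37489509) = -13761 + 37489509 = 37475748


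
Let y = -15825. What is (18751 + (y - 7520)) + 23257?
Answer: 18663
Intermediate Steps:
(18751 + (y - 7520)) + 23257 = (18751 + (-15825 - 7520)) + 23257 = (18751 - 23345) + 23257 = -4594 + 23257 = 18663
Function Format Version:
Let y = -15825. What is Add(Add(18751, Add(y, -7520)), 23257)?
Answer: 18663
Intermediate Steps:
Add(Add(18751, Add(y, -7520)), 23257) = Add(Add(18751, Add(-15825, -7520)), 23257) = Add(Add(18751, -23345), 23257) = Add(-4594, 23257) = 18663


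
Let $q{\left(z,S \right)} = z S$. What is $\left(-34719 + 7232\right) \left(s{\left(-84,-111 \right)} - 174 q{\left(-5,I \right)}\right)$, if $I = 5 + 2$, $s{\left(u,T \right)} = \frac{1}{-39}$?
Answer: $- \frac{6528409883}{39} \approx -1.674 \cdot 10^{8}$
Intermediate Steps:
$s{\left(u,T \right)} = - \frac{1}{39}$
$I = 7$
$q{\left(z,S \right)} = S z$
$\left(-34719 + 7232\right) \left(s{\left(-84,-111 \right)} - 174 q{\left(-5,I \right)}\right) = \left(-34719 + 7232\right) \left(- \frac{1}{39} - 174 \cdot 7 \left(-5\right)\right) = - 27487 \left(- \frac{1}{39} - -6090\right) = - 27487 \left(- \frac{1}{39} + 6090\right) = \left(-27487\right) \frac{237509}{39} = - \frac{6528409883}{39}$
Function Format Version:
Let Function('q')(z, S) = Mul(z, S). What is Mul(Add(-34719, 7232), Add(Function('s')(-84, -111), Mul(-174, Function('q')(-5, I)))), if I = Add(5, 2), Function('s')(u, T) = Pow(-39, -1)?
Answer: Rational(-6528409883, 39) ≈ -1.6740e+8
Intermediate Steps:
Function('s')(u, T) = Rational(-1, 39)
I = 7
Function('q')(z, S) = Mul(S, z)
Mul(Add(-34719, 7232), Add(Function('s')(-84, -111), Mul(-174, Function('q')(-5, I)))) = Mul(Add(-34719, 7232), Add(Rational(-1, 39), Mul(-174, Mul(7, -5)))) = Mul(-27487, Add(Rational(-1, 39), Mul(-174, -35))) = Mul(-27487, Add(Rational(-1, 39), 6090)) = Mul(-27487, Rational(237509, 39)) = Rational(-6528409883, 39)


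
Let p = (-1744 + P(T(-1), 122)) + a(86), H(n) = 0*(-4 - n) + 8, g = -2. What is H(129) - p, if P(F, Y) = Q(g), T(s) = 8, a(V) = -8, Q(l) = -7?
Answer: 1767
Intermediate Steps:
P(F, Y) = -7
H(n) = 8 (H(n) = 0 + 8 = 8)
p = -1759 (p = (-1744 - 7) - 8 = -1751 - 8 = -1759)
H(129) - p = 8 - 1*(-1759) = 8 + 1759 = 1767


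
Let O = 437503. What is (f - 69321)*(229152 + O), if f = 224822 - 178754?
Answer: -15501728715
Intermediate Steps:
f = 46068
(f - 69321)*(229152 + O) = (46068 - 69321)*(229152 + 437503) = -23253*666655 = -15501728715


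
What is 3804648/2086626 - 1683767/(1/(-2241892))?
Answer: 1312774236331025552/347771 ≈ 3.7748e+12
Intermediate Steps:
3804648/2086626 - 1683767/(1/(-2241892)) = 3804648*(1/2086626) - 1683767/(-1/2241892) = 634108/347771 - 1683767*(-2241892) = 634108/347771 + 3774823767164 = 1312774236331025552/347771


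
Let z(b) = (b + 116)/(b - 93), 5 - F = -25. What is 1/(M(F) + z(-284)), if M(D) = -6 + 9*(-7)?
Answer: -377/25845 ≈ -0.014587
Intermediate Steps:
F = 30 (F = 5 - 1*(-25) = 5 + 25 = 30)
z(b) = (116 + b)/(-93 + b)
M(D) = -69 (M(D) = -6 - 63 = -69)
1/(M(F) + z(-284)) = 1/(-69 + (116 - 284)/(-93 - 284)) = 1/(-69 - 168/(-377)) = 1/(-69 - 1/377*(-168)) = 1/(-69 + 168/377) = 1/(-25845/377) = -377/25845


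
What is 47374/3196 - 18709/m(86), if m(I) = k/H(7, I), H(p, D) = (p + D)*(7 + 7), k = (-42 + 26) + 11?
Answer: 38925988999/7990 ≈ 4.8718e+6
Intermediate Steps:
k = -5 (k = -16 + 11 = -5)
H(p, D) = 14*D + 14*p (H(p, D) = (D + p)*14 = 14*D + 14*p)
m(I) = -5/(98 + 14*I) (m(I) = -5/(14*I + 14*7) = -5/(14*I + 98) = -5/(98 + 14*I))
47374/3196 - 18709/m(86) = 47374/3196 - 18709/((-5/(98 + 14*86))) = 47374*(1/3196) - 18709/((-5/(98 + 1204))) = 23687/1598 - 18709/((-5/1302)) = 23687/1598 - 18709/((-5*1/1302)) = 23687/1598 - 18709/(-5/1302) = 23687/1598 - 18709*(-1302/5) = 23687/1598 + 24359118/5 = 38925988999/7990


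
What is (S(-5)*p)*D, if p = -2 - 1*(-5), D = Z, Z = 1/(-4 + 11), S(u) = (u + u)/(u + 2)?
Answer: 10/7 ≈ 1.4286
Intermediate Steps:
S(u) = 2*u/(2 + u) (S(u) = (2*u)/(2 + u) = 2*u/(2 + u))
Z = ⅐ (Z = 1/7 = ⅐ ≈ 0.14286)
D = ⅐ ≈ 0.14286
p = 3 (p = -2 + 5 = 3)
(S(-5)*p)*D = ((2*(-5)/(2 - 5))*3)*(⅐) = ((2*(-5)/(-3))*3)*(⅐) = ((2*(-5)*(-⅓))*3)*(⅐) = ((10/3)*3)*(⅐) = 10*(⅐) = 10/7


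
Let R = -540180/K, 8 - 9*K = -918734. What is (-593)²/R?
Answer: -161537352779/2430810 ≈ -66454.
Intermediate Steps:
K = 918742/9 (K = 8/9 - ⅑*(-918734) = 8/9 + 918734/9 = 918742/9 ≈ 1.0208e+5)
R = -2430810/459371 (R = -540180/918742/9 = -540180*9/918742 = -2430810/459371 ≈ -5.2916)
(-593)²/R = (-593)²/(-2430810/459371) = 351649*(-459371/2430810) = -161537352779/2430810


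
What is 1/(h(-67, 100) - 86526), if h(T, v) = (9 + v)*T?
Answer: -1/93829 ≈ -1.0658e-5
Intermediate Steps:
h(T, v) = T*(9 + v)
1/(h(-67, 100) - 86526) = 1/(-67*(9 + 100) - 86526) = 1/(-67*109 - 86526) = 1/(-7303 - 86526) = 1/(-93829) = -1/93829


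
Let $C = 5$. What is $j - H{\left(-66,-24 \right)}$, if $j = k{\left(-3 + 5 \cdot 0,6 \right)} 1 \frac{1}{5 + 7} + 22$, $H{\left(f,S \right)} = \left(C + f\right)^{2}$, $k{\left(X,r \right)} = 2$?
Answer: $- \frac{22193}{6} \approx -3698.8$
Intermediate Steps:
$H{\left(f,S \right)} = \left(5 + f\right)^{2}$
$j = \frac{133}{6}$ ($j = 2 \cdot 1 \frac{1}{5 + 7} + 22 = 2 \cdot 1 \cdot \frac{1}{12} + 22 = 2 \cdot \frac{1}{12} + 22 = \frac{1}{6} + 22 = \frac{133}{6} \approx 22.167$)
$j - H{\left(-66,-24 \right)} = \frac{133}{6} - \left(5 - 66\right)^{2} = \frac{133}{6} - \left(-61\right)^{2} = \frac{133}{6} - 3721 = - \frac{22193}{6}$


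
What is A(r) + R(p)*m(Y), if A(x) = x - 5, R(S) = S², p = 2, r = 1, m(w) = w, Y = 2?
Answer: 4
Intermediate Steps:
A(x) = -5 + x
A(r) + R(p)*m(Y) = (-5 + 1) + 2²*2 = -4 + 4*2 = -4 + 8 = 4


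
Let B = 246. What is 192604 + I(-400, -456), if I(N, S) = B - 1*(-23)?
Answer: 192873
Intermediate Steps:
I(N, S) = 269 (I(N, S) = 246 - 1*(-23) = 246 + 23 = 269)
192604 + I(-400, -456) = 192604 + 269 = 192873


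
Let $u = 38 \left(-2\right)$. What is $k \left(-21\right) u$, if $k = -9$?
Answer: $-14364$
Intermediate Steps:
$u = -76$
$k \left(-21\right) u = \left(-9\right) \left(-21\right) \left(-76\right) = 189 \left(-76\right) = -14364$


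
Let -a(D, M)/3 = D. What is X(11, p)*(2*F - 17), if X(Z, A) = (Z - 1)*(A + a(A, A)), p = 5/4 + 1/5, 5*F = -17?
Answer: 3451/5 ≈ 690.20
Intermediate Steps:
F = -17/5 (F = (⅕)*(-17) = -17/5 ≈ -3.4000)
a(D, M) = -3*D
p = 29/20 (p = 5*(¼) + 1*(⅕) = 5/4 + ⅕ = 29/20 ≈ 1.4500)
X(Z, A) = -2*A*(-1 + Z) (X(Z, A) = (Z - 1)*(A - 3*A) = (-1 + Z)*(-2*A) = -2*A*(-1 + Z))
X(11, p)*(2*F - 17) = (2*(29/20)*(1 - 1*11))*(2*(-17/5) - 17) = (2*(29/20)*(1 - 11))*(-34/5 - 17) = (2*(29/20)*(-10))*(-119/5) = -29*(-119/5) = 3451/5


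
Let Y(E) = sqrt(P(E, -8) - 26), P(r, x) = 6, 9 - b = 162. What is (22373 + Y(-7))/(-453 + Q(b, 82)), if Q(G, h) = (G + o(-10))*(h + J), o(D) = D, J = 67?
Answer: -22373/24740 - I*sqrt(5)/12370 ≈ -0.90432 - 0.00018077*I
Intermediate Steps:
b = -153 (b = 9 - 1*162 = 9 - 162 = -153)
Y(E) = 2*I*sqrt(5) (Y(E) = sqrt(6 - 26) = sqrt(-20) = 2*I*sqrt(5))
Q(G, h) = (-10 + G)*(67 + h) (Q(G, h) = (G - 10)*(h + 67) = (-10 + G)*(67 + h))
(22373 + Y(-7))/(-453 + Q(b, 82)) = (22373 + 2*I*sqrt(5))/(-453 + (-670 - 10*82 + 67*(-153) - 153*82)) = (22373 + 2*I*sqrt(5))/(-453 + (-670 - 820 - 10251 - 12546)) = (22373 + 2*I*sqrt(5))/(-453 - 24287) = (22373 + 2*I*sqrt(5))/(-24740) = (22373 + 2*I*sqrt(5))*(-1/24740) = -22373/24740 - I*sqrt(5)/12370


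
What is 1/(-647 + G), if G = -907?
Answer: -1/1554 ≈ -0.00064350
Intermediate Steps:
1/(-647 + G) = 1/(-647 - 907) = 1/(-1554) = -1/1554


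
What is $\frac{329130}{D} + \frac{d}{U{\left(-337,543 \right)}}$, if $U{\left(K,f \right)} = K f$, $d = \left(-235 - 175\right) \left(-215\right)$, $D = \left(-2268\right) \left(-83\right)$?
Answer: $\frac{269346415}{212635542} \approx 1.2667$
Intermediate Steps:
$D = 188244$
$d = 88150$ ($d = \left(-410\right) \left(-215\right) = 88150$)
$\frac{329130}{D} + \frac{d}{U{\left(-337,543 \right)}} = \frac{329130}{188244} + \frac{88150}{\left(-337\right) 543} = 329130 \cdot \frac{1}{188244} + \frac{88150}{-182991} = \frac{6095}{3486} + 88150 \left(- \frac{1}{182991}\right) = \frac{6095}{3486} - \frac{88150}{182991} = \frac{269346415}{212635542}$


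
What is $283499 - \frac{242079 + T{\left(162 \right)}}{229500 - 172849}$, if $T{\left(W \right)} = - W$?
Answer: $\frac{16060259932}{56651} \approx 2.8349 \cdot 10^{5}$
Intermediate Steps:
$283499 - \frac{242079 + T{\left(162 \right)}}{229500 - 172849} = 283499 - \frac{242079 - 162}{229500 - 172849} = 283499 - \frac{242079 - 162}{56651} = 283499 - 241917 \cdot \frac{1}{56651} = 283499 - \frac{241917}{56651} = \frac{16060259932}{56651}$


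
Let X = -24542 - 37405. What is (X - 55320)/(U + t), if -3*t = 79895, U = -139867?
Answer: 351801/499496 ≈ 0.70431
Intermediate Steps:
t = -79895/3 (t = -1/3*79895 = -79895/3 ≈ -26632.)
X = -61947
(X - 55320)/(U + t) = (-61947 - 55320)/(-139867 - 79895/3) = -117267/(-499496/3) = -117267*(-3/499496) = 351801/499496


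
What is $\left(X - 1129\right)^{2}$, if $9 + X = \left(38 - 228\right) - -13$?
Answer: $1729225$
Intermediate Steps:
$X = -186$ ($X = -9 + \left(\left(38 - 228\right) - -13\right) = -9 + \left(\left(38 - 228\right) + 13\right) = -9 + \left(-190 + 13\right) = -9 - 177 = -186$)
$\left(X - 1129\right)^{2} = \left(-186 - 1129\right)^{2} = \left(-1315\right)^{2} = 1729225$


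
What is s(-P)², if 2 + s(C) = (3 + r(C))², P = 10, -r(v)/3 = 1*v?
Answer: 1181569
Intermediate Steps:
r(v) = -3*v
s(C) = -2 + (3 - 3*C)²
s(-P)² = (-2 + 9*(-1 - 1*10)²)² = (-2 + 9*(-1 - 10)²)² = (-2 + 9*(-11)²)² = (-2 + 9*121)² = (-2 + 1089)² = 1087² = 1181569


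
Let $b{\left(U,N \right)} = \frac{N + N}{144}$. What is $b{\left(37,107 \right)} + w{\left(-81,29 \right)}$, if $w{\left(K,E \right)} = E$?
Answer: $\frac{2195}{72} \approx 30.486$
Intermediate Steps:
$b{\left(U,N \right)} = \frac{N}{72}$ ($b{\left(U,N \right)} = 2 N \frac{1}{144} = \frac{N}{72}$)
$b{\left(37,107 \right)} + w{\left(-81,29 \right)} = \frac{1}{72} \cdot 107 + 29 = \frac{107}{72} + 29 = \frac{2195}{72}$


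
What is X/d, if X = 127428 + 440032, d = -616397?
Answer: -567460/616397 ≈ -0.92061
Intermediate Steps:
X = 567460
X/d = 567460/(-616397) = 567460*(-1/616397) = -567460/616397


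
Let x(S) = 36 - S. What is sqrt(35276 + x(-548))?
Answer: 2*sqrt(8965) ≈ 189.37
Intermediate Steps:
sqrt(35276 + x(-548)) = sqrt(35276 + (36 - 1*(-548))) = sqrt(35276 + (36 + 548)) = sqrt(35276 + 584) = sqrt(35860) = 2*sqrt(8965)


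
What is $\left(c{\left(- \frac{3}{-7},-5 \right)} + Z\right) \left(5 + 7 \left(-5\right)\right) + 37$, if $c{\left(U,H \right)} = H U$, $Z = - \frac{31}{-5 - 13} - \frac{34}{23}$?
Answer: $\frac{45386}{483} \approx 93.967$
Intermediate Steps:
$Z = \frac{101}{414}$ ($Z = - \frac{31}{-5 - 13} - \frac{34}{23} = - \frac{31}{-18} - \frac{34}{23} = \left(-31\right) \left(- \frac{1}{18}\right) - \frac{34}{23} = \frac{31}{18} - \frac{34}{23} = \frac{101}{414} \approx 0.24396$)
$\left(c{\left(- \frac{3}{-7},-5 \right)} + Z\right) \left(5 + 7 \left(-5\right)\right) + 37 = \left(- 5 \left(- \frac{3}{-7}\right) + \frac{101}{414}\right) \left(5 + 7 \left(-5\right)\right) + 37 = \left(- 5 \left(\left(-3\right) \left(- \frac{1}{7}\right)\right) + \frac{101}{414}\right) \left(5 - 35\right) + 37 = \left(\left(-5\right) \frac{3}{7} + \frac{101}{414}\right) \left(-30\right) + 37 = \left(- \frac{15}{7} + \frac{101}{414}\right) \left(-30\right) + 37 = \left(- \frac{5503}{2898}\right) \left(-30\right) + 37 = \frac{27515}{483} + 37 = \frac{45386}{483}$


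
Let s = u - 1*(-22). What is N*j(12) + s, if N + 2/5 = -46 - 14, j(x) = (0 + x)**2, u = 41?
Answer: -43173/5 ≈ -8634.6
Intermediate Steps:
j(x) = x**2
s = 63 (s = 41 - 1*(-22) = 41 + 22 = 63)
N = -302/5 (N = -2/5 + (-46 - 14) = -2/5 - 60 = -302/5 ≈ -60.400)
N*j(12) + s = -302/5*12**2 + 63 = -302/5*144 + 63 = -43488/5 + 63 = -43173/5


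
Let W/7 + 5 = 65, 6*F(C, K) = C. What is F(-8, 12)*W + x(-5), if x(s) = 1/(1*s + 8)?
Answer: -1679/3 ≈ -559.67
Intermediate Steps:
F(C, K) = C/6
W = 420 (W = -35 + 7*65 = -35 + 455 = 420)
x(s) = 1/(8 + s) (x(s) = 1/(s + 8) = 1/(8 + s))
F(-8, 12)*W + x(-5) = ((⅙)*(-8))*420 + 1/(8 - 5) = -4/3*420 + 1/3 = -560 + ⅓ = -1679/3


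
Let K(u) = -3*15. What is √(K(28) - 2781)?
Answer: 3*I*√314 ≈ 53.16*I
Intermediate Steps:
K(u) = -45
√(K(28) - 2781) = √(-45 - 2781) = √(-2826) = 3*I*√314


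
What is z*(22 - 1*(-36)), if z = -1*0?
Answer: 0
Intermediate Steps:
z = 0
z*(22 - 1*(-36)) = 0*(22 - 1*(-36)) = 0*(22 + 36) = 0*58 = 0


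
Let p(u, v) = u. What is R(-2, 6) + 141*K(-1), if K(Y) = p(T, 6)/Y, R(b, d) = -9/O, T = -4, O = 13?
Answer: 7323/13 ≈ 563.31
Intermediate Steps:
R(b, d) = -9/13
K(Y) = -4/Y
R(-2, 6) + 141*K(-1) = -9/13 + 141*(-4/(-1)) = -9/13 + 141*(-4*(-1)) = -9/13 + 141*4 = -9/13 + 564 = 7323/13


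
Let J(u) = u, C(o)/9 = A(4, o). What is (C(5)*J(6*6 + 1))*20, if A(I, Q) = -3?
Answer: -19980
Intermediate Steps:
C(o) = -27 (C(o) = 9*(-3) = -27)
(C(5)*J(6*6 + 1))*20 = -27*(6*6 + 1)*20 = -27*(36 + 1)*20 = -27*37*20 = -999*20 = -19980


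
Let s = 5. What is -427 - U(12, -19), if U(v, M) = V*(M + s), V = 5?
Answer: -357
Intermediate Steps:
U(v, M) = 25 + 5*M (U(v, M) = 5*(M + 5) = 5*(5 + M) = 25 + 5*M)
-427 - U(12, -19) = -427 - (25 + 5*(-19)) = -427 - (25 - 95) = -427 - 1*(-70) = -427 + 70 = -357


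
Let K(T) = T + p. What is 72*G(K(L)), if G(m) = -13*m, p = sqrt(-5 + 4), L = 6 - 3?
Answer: -2808 - 936*I ≈ -2808.0 - 936.0*I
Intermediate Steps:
L = 3
p = I (p = sqrt(-1) = I ≈ 1.0*I)
K(T) = I + T (K(T) = T + I = I + T)
72*G(K(L)) = 72*(-13*(I + 3)) = 72*(-13*(3 + I)) = 72*(-39 - 13*I) = -2808 - 936*I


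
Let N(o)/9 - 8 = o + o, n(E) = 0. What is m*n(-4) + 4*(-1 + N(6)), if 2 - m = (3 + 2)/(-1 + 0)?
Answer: 716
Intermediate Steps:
m = 7 (m = 2 - (3 + 2)/(-1 + 0) = 2 - 5/(-1) = 2 - 5*(-1) = 2 - 1*(-5) = 2 + 5 = 7)
N(o) = 72 + 18*o (N(o) = 72 + 9*(o + o) = 72 + 9*(2*o) = 72 + 18*o)
m*n(-4) + 4*(-1 + N(6)) = 7*0 + 4*(-1 + (72 + 18*6)) = 0 + 4*(-1 + (72 + 108)) = 0 + 4*(-1 + 180) = 0 + 4*179 = 0 + 716 = 716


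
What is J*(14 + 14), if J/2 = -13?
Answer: -728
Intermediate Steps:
J = -26 (J = 2*(-13) = -26)
J*(14 + 14) = -26*(14 + 14) = -26*28 = -728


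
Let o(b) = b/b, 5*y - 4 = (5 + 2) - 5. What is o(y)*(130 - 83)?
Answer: 47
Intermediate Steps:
y = 6/5 (y = ⅘ + ((5 + 2) - 5)/5 = ⅘ + (7 - 5)/5 = ⅘ + (⅕)*2 = ⅘ + ⅖ = 6/5 ≈ 1.2000)
o(b) = 1
o(y)*(130 - 83) = 1*(130 - 83) = 1*47 = 47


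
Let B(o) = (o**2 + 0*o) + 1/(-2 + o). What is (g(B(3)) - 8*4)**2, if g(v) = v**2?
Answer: 4624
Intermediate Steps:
B(o) = o**2 + 1/(-2 + o) (B(o) = (o**2 + 0) + 1/(-2 + o) = o**2 + 1/(-2 + o))
(g(B(3)) - 8*4)**2 = (((1 + 3**3 - 2*3**2)/(-2 + 3))**2 - 8*4)**2 = (((1 + 27 - 2*9)/1)**2 - 32)**2 = ((1*(1 + 27 - 18))**2 - 32)**2 = ((1*10)**2 - 32)**2 = (10**2 - 32)**2 = (100 - 32)**2 = 68**2 = 4624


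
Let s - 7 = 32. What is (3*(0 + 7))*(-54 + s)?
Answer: -315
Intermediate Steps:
s = 39 (s = 7 + 32 = 39)
(3*(0 + 7))*(-54 + s) = (3*(0 + 7))*(-54 + 39) = (3*7)*(-15) = 21*(-15) = -315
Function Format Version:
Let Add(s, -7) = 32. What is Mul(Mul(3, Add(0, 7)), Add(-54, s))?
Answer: -315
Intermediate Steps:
s = 39 (s = Add(7, 32) = 39)
Mul(Mul(3, Add(0, 7)), Add(-54, s)) = Mul(Mul(3, Add(0, 7)), Add(-54, 39)) = Mul(Mul(3, 7), -15) = Mul(21, -15) = -315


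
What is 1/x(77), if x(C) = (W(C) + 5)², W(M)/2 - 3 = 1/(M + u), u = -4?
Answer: 5329/648025 ≈ 0.0082234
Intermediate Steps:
W(M) = 6 + 2/(-4 + M) (W(M) = 6 + 2/(M - 4) = 6 + 2/(-4 + M))
x(C) = (5 + 2*(-11 + 3*C)/(-4 + C))² (x(C) = (2*(-11 + 3*C)/(-4 + C) + 5)² = (5 + 2*(-11 + 3*C)/(-4 + C))²)
1/x(77) = 1/((-42 + 11*77)²/(-4 + 77)²) = 1/((-42 + 847)²/73²) = 1/(805²*(1/5329)) = 1/(648025*(1/5329)) = 1/(648025/5329) = 5329/648025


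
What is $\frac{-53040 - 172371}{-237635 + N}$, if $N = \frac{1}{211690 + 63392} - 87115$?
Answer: $\frac{62006508702}{89332879499} \approx 0.69411$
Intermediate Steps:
$N = - \frac{23963768429}{275082}$ ($N = \frac{1}{275082} - 87115 = - \frac{23963768429}{275082} \approx -87115.0$)
$\frac{-53040 - 172371}{-237635 + N} = \frac{-53040 - 172371}{-237635 - \frac{23963768429}{275082}} = - \frac{225411}{- \frac{89332879499}{275082}} = \left(-225411\right) \left(- \frac{275082}{89332879499}\right) = \frac{62006508702}{89332879499}$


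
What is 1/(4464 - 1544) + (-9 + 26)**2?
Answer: 843881/2920 ≈ 289.00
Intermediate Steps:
1/(4464 - 1544) + (-9 + 26)**2 = 1/2920 + 17**2 = 1/2920 + 289 = 843881/2920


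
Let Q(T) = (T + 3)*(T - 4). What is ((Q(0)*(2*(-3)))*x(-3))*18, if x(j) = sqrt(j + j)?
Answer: 1296*I*sqrt(6) ≈ 3174.5*I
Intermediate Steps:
x(j) = sqrt(2)*sqrt(j) (x(j) = sqrt(2*j) = sqrt(2)*sqrt(j))
Q(T) = (-4 + T)*(3 + T) (Q(T) = (3 + T)*(-4 + T) = (-4 + T)*(3 + T))
((Q(0)*(2*(-3)))*x(-3))*18 = (((-12 + 0**2 - 1*0)*(2*(-3)))*(sqrt(2)*sqrt(-3)))*18 = (((-12 + 0 + 0)*(-6))*(sqrt(2)*(I*sqrt(3))))*18 = ((-12*(-6))*(I*sqrt(6)))*18 = (72*(I*sqrt(6)))*18 = (72*I*sqrt(6))*18 = 1296*I*sqrt(6)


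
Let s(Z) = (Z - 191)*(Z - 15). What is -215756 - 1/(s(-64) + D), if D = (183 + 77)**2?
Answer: -18931510221/87745 ≈ -2.1576e+5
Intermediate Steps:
s(Z) = (-191 + Z)*(-15 + Z)
D = 67600 (D = 260**2 = 67600)
-215756 - 1/(s(-64) + D) = -215756 - 1/((2865 + (-64)**2 - 206*(-64)) + 67600) = -215756 - 1/((2865 + 4096 + 13184) + 67600) = -215756 - 1/(20145 + 67600) = -215756 - 1/87745 = -18931510221/87745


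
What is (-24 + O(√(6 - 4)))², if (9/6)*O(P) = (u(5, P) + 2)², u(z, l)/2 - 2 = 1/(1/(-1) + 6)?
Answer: 61504/5625 ≈ 10.934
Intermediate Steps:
u(z, l) = 22/5 (u(z, l) = 4 + 2/(1/(-1) + 6) = 4 + 2/(-1 + 6) = 4 + 2/5 = 4 + 2*(⅕) = 4 + ⅖ = 22/5)
O(P) = 2048/75 (O(P) = 2*(22/5 + 2)²/3 = 2*(32/5)²/3 = (⅔)*(1024/25) = 2048/75)
(-24 + O(√(6 - 4)))² = (-24 + 2048/75)² = (248/75)² = 61504/5625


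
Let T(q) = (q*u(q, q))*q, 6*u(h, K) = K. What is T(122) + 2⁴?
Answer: 907972/3 ≈ 3.0266e+5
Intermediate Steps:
u(h, K) = K/6
T(q) = q³/6 (T(q) = (q*(q/6))*q = (q²/6)*q = q³/6)
T(122) + 2⁴ = (⅙)*122³ + 2⁴ = (⅙)*1815848 + 16 = 907924/3 + 16 = 907972/3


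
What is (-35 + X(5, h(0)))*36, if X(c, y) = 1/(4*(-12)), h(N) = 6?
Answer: -5043/4 ≈ -1260.8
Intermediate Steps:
X(c, y) = -1/48 (X(c, y) = (¼)*(-1/12) = -1/48)
(-35 + X(5, h(0)))*36 = (-35 - 1/48)*36 = -1681/48*36 = -5043/4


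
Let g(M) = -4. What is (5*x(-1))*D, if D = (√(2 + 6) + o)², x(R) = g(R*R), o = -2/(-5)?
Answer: -816/5 - 32*√2 ≈ -208.45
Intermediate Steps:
o = ⅖ (o = -2*(-⅕) = ⅖ ≈ 0.40000)
x(R) = -4
D = (⅖ + 2*√2)² (D = (√(2 + 6) + ⅖)² = (√8 + ⅖)² = (2*√2 + ⅖)² = (⅖ + 2*√2)² ≈ 10.423)
(5*x(-1))*D = (5*(-4))*(204/25 + 8*√2/5) = -20*(204/25 + 8*√2/5) = -816/5 - 32*√2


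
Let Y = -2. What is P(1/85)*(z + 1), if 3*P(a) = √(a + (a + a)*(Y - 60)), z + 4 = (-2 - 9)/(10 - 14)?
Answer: -I*√10455/1020 ≈ -0.10024*I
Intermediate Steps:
z = -5/4 (z = -4 + (-2 - 9)/(10 - 14) = -4 - 11/(-4) = -4 - 11*(-¼) = -4 + 11/4 = -5/4 ≈ -1.2500)
P(a) = √123*√(-a)/3 (P(a) = √(a + (a + a)*(-2 - 60))/3 = √(a + (2*a)*(-62))/3 = √(a - 124*a)/3 = √(-123*a)/3 = (√123*√(-a))/3 = √123*√(-a)/3)
P(1/85)*(z + 1) = (√123*√(-1/85)/3)*(-5/4 + 1) = (√123*√(-1*1/85)/3)*(-¼) = (√123*√(-1/85)/3)*(-¼) = (√123*(I*√85/85)/3)*(-¼) = (I*√10455/255)*(-¼) = -I*√10455/1020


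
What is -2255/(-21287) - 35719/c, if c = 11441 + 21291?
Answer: -98077099/99538012 ≈ -0.98532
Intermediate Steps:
c = 32732
-2255/(-21287) - 35719/c = -2255/(-21287) - 35719/32732 = -2255*(-1/21287) - 35719*1/32732 = 2255/21287 - 35719/32732 = -98077099/99538012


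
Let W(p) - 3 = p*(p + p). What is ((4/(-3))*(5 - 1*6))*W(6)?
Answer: 100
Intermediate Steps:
W(p) = 3 + 2*p**2 (W(p) = 3 + p*(p + p) = 3 + p*(2*p) = 3 + 2*p**2)
((4/(-3))*(5 - 1*6))*W(6) = ((4/(-3))*(5 - 1*6))*(3 + 2*6**2) = ((4*(-1/3))*(5 - 6))*(3 + 2*36) = (-4/3*(-1))*(3 + 72) = (4/3)*75 = 100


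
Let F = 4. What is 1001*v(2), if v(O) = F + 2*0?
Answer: 4004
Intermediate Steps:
v(O) = 4 (v(O) = 4 + 2*0 = 4 + 0 = 4)
1001*v(2) = 1001*4 = 4004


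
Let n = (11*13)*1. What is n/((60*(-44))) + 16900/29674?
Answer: 1835119/3560880 ≈ 0.51536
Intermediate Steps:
n = 143 (n = 143*1 = 143)
n/((60*(-44))) + 16900/29674 = 143/((60*(-44))) + 16900/29674 = 143/(-2640) + 16900*(1/29674) = 143*(-1/2640) + 8450/14837 = -13/240 + 8450/14837 = 1835119/3560880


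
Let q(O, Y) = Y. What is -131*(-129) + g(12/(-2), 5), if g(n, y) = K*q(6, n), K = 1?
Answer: 16893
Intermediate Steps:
g(n, y) = n (g(n, y) = 1*n = n)
-131*(-129) + g(12/(-2), 5) = -131*(-129) + 12/(-2) = 16899 + 12*(-½) = 16899 - 6 = 16893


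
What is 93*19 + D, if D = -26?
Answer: 1741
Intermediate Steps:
93*19 + D = 93*19 - 26 = 1767 - 26 = 1741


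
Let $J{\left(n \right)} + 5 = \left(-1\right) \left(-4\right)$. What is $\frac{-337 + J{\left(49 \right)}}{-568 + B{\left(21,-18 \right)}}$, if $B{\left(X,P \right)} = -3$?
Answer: $\frac{338}{571} \approx 0.59194$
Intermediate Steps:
$J{\left(n \right)} = -1$ ($J{\left(n \right)} = -5 - -4 = -5 + 4 = -1$)
$\frac{-337 + J{\left(49 \right)}}{-568 + B{\left(21,-18 \right)}} = \frac{-337 - 1}{-568 - 3} = - \frac{338}{-571} = \left(-338\right) \left(- \frac{1}{571}\right) = \frac{338}{571}$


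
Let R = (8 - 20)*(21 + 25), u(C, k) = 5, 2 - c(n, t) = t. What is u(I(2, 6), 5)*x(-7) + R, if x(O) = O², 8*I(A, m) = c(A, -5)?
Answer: -307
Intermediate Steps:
c(n, t) = 2 - t
I(A, m) = 7/8 (I(A, m) = (2 - 1*(-5))/8 = (2 + 5)/8 = (⅛)*7 = 7/8)
R = -552 (R = -12*46 = -552)
u(I(2, 6), 5)*x(-7) + R = 5*(-7)² - 552 = 5*49 - 552 = 245 - 552 = -307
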